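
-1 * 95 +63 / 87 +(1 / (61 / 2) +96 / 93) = -5111588 / 54839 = -93.21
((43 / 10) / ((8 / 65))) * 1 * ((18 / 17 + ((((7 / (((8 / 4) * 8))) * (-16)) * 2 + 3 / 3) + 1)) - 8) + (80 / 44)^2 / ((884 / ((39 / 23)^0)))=-141567627 / 213928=-661.75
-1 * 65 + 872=807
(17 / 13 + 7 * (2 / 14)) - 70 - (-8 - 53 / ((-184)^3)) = -4834095793 / 80983552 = -59.69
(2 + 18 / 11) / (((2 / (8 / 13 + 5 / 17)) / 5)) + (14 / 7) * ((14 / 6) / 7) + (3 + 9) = 152678 / 7293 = 20.93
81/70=1.16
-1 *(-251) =251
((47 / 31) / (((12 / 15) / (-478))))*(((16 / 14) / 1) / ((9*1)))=-224660 / 1953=-115.03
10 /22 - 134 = -1469 /11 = -133.55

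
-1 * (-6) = 6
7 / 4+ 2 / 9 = 1.97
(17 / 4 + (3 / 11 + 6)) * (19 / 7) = 8797 / 308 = 28.56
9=9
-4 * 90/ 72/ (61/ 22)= -110/ 61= -1.80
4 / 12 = 1 / 3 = 0.33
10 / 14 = 5 / 7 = 0.71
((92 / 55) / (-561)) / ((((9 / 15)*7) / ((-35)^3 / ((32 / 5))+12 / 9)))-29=-75406405 / 3110184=-24.24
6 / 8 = 3 / 4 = 0.75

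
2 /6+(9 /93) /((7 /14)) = 49 /93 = 0.53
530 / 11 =48.18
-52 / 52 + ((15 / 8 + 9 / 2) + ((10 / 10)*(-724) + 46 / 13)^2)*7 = 4912488517 / 1352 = 3633497.42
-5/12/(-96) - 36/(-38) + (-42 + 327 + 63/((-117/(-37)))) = 87034835/284544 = 305.87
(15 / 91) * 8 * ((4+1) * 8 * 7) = 4800 / 13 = 369.23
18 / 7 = 2.57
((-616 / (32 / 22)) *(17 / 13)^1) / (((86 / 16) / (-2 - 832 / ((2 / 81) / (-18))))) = -34933471496 / 559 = -62492793.37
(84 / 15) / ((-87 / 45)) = -84 / 29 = -2.90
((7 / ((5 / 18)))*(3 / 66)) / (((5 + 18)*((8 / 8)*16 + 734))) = 21 / 316250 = 0.00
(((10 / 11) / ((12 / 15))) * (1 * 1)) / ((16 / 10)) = 125 / 176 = 0.71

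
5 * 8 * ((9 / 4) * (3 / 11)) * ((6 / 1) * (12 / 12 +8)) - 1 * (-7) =14657 / 11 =1332.45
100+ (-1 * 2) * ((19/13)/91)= 118262/1183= 99.97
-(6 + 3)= -9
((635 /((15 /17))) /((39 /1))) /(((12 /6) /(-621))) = -148971 /26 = -5729.65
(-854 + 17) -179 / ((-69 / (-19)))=-61154 / 69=-886.29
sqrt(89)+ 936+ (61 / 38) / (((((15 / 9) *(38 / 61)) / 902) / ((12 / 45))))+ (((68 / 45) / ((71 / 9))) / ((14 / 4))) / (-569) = sqrt(89)+ 3338015365926 / 2552206825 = 1317.33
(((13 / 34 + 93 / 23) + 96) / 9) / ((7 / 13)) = 145847 / 7038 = 20.72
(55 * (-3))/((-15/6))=66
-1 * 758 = -758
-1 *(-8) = 8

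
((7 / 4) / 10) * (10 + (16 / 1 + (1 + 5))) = 28 / 5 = 5.60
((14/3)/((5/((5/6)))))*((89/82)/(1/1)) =623/738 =0.84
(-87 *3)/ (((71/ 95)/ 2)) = -49590/ 71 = -698.45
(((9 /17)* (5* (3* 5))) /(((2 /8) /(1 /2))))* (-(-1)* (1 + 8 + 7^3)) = 475200 /17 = 27952.94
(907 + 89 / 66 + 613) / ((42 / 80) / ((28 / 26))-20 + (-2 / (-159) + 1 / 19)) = -4044474520 / 51700231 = -78.23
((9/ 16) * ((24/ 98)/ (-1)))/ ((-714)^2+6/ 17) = -153/ 566213816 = -0.00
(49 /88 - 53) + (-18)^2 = 23897 /88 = 271.56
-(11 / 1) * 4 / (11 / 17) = -68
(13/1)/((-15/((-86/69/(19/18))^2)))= -1153776/954845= -1.21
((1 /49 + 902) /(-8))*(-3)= 132597 /392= 338.26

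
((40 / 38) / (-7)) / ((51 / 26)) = -520 / 6783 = -0.08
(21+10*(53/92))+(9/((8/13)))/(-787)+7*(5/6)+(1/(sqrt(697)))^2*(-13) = 9858039295/302793528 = 32.56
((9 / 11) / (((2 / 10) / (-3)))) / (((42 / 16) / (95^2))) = -3249000 / 77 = -42194.81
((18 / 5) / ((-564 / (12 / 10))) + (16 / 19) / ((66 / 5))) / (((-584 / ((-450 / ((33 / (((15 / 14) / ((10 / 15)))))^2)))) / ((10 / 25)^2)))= 1116639 / 68024982256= 0.00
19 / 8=2.38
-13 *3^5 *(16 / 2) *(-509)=12863448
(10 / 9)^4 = 10000 / 6561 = 1.52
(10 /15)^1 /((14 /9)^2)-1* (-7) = 713 /98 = 7.28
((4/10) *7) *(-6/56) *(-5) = 3/2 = 1.50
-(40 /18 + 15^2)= -2045 /9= -227.22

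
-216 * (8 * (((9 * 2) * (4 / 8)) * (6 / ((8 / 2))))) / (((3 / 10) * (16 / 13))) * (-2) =126360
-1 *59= -59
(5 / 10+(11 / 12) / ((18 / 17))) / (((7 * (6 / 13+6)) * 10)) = 767 / 254016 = 0.00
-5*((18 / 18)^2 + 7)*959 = -38360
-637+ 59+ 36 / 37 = -21350 / 37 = -577.03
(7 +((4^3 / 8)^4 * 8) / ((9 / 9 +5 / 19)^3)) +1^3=439192 / 27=16266.37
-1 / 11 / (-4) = 1 / 44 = 0.02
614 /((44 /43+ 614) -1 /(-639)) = 16870878 /16899037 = 1.00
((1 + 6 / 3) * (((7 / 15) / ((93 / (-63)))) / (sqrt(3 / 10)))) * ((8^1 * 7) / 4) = -686 * sqrt(30) / 155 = -24.24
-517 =-517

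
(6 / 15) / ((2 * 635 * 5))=1 / 15875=0.00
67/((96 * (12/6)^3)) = 67/768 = 0.09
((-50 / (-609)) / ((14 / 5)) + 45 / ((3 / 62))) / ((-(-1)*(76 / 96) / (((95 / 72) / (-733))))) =-19823575 / 9374337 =-2.11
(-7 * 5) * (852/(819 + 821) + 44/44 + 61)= -179431/82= -2188.18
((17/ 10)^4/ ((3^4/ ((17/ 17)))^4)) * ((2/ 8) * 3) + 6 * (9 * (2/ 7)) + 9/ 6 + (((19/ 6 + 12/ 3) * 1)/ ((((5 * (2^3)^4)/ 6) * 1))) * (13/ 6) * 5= 8717466278435441/ 514264826880000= 16.95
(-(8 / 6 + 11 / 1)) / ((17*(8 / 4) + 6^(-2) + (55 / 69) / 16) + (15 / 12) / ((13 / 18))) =-531024 / 1541765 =-0.34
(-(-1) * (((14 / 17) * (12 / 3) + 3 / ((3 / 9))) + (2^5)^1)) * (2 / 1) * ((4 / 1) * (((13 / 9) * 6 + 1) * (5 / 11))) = 291160 / 187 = 1557.01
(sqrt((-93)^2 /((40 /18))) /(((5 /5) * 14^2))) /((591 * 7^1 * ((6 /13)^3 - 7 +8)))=204321 * sqrt(5) /6521952920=0.00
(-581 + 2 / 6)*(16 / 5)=-27872 / 15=-1858.13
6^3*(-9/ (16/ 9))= -2187/ 2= -1093.50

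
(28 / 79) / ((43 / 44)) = 1232 / 3397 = 0.36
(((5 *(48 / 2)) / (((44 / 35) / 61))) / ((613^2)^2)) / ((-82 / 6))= -192150 / 63682255953811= -0.00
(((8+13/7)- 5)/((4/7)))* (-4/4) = -17/2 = -8.50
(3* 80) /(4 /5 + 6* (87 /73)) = 43800 /1451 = 30.19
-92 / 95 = -0.97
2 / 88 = 1 / 44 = 0.02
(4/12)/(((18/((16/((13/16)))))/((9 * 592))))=75776/39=1942.97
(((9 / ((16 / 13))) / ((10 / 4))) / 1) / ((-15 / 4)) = -39 / 50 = -0.78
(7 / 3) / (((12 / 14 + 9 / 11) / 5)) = 2695 / 387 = 6.96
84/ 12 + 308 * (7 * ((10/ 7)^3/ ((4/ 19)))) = 29864.14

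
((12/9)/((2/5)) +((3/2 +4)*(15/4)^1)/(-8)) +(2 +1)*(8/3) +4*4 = 4753/192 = 24.76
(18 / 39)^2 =36 / 169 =0.21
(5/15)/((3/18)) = 2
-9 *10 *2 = -180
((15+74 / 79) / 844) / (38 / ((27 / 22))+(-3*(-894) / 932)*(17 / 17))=7920369 / 14194753654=0.00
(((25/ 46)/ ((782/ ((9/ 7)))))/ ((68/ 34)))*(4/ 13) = 225/ 1636726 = 0.00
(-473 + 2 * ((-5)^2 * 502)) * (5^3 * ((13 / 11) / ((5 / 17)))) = 136064175 / 11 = 12369470.45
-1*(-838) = 838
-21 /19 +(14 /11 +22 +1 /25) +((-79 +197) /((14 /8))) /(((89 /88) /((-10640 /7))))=-329806622818 /3255175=-101317.63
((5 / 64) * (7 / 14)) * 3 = 15 / 128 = 0.12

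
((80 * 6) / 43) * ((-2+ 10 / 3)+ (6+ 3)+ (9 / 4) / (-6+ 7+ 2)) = 5320 / 43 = 123.72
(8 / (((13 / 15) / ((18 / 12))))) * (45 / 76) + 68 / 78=517 / 57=9.07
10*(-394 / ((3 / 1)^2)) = -3940 / 9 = -437.78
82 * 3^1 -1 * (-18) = 264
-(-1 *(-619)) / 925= -619 / 925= -0.67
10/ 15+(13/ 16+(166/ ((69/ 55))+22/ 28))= 1040063/ 7728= 134.58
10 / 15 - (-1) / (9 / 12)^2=22 / 9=2.44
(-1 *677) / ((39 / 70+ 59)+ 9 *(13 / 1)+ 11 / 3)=-142170 / 37847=-3.76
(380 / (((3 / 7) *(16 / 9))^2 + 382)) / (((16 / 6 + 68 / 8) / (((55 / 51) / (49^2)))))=17100 / 428014559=0.00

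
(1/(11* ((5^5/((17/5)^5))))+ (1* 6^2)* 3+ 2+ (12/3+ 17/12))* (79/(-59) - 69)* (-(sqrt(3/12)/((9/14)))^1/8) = 86450670727379/109518750000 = 789.37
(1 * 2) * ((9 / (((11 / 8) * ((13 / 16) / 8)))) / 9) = 2048 / 143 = 14.32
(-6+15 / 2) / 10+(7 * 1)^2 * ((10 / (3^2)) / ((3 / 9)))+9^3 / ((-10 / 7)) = -20809 / 60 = -346.82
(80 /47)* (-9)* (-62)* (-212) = -9463680 /47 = -201354.89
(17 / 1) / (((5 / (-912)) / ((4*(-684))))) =42418944 / 5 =8483788.80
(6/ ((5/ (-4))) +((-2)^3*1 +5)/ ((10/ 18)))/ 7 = -51/ 35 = -1.46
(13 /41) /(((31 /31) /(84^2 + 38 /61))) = 5595902 /2501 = 2237.47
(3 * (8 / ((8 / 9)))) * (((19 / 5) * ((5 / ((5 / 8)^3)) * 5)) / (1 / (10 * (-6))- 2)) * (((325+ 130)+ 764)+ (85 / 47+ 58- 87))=-35310422016 / 5687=-6208971.69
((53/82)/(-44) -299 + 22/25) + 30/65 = -349051537/1172600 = -297.67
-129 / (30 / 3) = -129 / 10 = -12.90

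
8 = 8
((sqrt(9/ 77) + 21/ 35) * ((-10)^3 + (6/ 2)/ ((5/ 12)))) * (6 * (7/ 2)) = -312732/ 25-44676 * sqrt(77)/ 55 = -19637.10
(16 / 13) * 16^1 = 256 / 13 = 19.69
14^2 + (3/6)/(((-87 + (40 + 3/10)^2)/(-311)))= 195.90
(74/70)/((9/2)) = 74/315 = 0.23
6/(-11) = -6/11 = -0.55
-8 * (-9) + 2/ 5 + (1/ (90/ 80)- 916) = -37922/ 45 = -842.71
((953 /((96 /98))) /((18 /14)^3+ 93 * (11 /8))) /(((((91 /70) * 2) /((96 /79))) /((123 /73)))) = 52535992880 /8914576697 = 5.89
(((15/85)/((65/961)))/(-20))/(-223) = 2883/4928300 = 0.00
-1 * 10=-10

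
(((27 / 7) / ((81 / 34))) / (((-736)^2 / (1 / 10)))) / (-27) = -17 / 1535708160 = -0.00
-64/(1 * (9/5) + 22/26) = -24.19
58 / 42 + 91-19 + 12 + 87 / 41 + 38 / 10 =393059 / 4305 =91.30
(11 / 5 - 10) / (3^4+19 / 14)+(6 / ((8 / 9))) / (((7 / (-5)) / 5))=-24.20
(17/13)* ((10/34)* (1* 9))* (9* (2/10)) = 81/13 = 6.23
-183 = -183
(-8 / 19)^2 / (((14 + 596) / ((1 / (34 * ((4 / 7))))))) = 28 / 1871785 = 0.00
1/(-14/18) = -9/7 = -1.29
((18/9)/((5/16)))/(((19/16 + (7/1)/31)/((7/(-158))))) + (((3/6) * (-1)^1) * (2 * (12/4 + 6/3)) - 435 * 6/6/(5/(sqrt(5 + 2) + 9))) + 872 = -146.38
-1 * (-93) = 93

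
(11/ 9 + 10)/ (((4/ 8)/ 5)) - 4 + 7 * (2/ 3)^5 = 26522/ 243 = 109.14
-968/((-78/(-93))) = -15004/13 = -1154.15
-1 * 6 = -6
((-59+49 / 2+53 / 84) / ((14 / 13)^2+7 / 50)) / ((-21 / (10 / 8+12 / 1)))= 637066625 / 38748024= 16.44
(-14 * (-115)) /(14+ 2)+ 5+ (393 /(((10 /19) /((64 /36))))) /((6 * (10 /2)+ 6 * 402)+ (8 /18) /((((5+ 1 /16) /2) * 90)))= 34020611941 /320439496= 106.17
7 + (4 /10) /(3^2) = 317 /45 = 7.04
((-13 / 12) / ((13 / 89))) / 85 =-89 / 1020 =-0.09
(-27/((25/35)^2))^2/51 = 583443/10625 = 54.91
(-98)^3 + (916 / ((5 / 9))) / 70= -164704478 / 175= -941168.45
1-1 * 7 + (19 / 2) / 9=-89 / 18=-4.94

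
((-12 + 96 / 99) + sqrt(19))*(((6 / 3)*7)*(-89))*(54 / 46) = 9758.23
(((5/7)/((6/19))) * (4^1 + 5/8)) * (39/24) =45695/2688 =17.00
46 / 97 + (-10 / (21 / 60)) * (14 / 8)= -4804 / 97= -49.53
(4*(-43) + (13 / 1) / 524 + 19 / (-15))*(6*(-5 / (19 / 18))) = 4923.72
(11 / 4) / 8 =11 / 32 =0.34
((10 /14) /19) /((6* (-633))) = -5 /505134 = -0.00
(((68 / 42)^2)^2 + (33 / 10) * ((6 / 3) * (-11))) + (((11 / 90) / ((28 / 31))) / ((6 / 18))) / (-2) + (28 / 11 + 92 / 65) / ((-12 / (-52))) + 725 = 23146510913 / 34228656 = 676.23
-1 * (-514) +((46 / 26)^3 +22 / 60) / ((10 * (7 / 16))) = 594417158 / 1153425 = 515.35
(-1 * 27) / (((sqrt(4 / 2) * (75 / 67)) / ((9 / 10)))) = -5427 * sqrt(2) / 500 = -15.35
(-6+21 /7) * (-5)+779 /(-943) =326 /23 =14.17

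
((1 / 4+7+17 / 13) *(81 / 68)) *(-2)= -36045 / 1768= -20.39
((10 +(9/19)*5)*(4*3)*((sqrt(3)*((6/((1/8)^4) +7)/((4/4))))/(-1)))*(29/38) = -1005198870*sqrt(3)/361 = -4822868.46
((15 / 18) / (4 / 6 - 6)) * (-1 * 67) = 335 / 32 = 10.47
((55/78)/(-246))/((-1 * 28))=0.00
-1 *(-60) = 60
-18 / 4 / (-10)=9 / 20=0.45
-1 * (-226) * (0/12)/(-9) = 0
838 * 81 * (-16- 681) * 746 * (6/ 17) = -12456699048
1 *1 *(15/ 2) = 15/ 2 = 7.50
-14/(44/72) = -252/11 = -22.91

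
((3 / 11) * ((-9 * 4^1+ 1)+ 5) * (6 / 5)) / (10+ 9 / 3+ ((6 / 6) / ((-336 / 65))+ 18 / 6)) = -36288 / 58421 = -0.62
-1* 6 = -6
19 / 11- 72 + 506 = 4793 / 11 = 435.73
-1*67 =-67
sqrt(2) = 1.41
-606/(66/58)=-5858/11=-532.55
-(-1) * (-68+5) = -63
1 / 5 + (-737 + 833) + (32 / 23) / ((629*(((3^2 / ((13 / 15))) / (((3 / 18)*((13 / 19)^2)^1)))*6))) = 610431653897 / 6345443205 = 96.20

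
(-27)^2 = 729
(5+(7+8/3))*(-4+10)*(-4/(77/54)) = -1728/7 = -246.86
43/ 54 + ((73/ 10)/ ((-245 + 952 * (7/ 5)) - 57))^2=0.80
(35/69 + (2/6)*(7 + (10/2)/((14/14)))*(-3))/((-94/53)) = 42029/6486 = 6.48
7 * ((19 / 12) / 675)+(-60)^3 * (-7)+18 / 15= 12247209853 / 8100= 1512001.22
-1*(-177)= 177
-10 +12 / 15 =-46 / 5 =-9.20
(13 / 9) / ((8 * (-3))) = -13 / 216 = -0.06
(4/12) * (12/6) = 2/3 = 0.67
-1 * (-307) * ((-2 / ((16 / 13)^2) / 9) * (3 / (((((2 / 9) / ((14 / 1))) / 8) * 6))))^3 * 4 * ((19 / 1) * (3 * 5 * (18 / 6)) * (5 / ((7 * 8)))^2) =-221718868063875 / 524288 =-422895179.87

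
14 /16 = 7 /8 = 0.88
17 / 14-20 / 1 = -263 / 14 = -18.79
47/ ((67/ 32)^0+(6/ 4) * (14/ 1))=47/ 22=2.14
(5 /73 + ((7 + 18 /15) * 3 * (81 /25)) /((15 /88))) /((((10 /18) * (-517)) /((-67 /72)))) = 1429594343 /943525000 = 1.52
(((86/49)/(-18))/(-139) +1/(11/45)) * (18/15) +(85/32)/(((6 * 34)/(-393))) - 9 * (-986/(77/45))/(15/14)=696248364023/143848320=4840.16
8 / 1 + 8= 16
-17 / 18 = -0.94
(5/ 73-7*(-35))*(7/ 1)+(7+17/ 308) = 38729469/ 22484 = 1722.53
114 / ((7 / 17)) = 1938 / 7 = 276.86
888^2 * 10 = 7885440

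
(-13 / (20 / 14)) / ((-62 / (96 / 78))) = 28 / 155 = 0.18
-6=-6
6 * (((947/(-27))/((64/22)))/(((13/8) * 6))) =-7.42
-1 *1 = -1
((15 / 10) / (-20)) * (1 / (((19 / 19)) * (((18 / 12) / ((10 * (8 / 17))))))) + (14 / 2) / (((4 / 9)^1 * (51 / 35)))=719 / 68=10.57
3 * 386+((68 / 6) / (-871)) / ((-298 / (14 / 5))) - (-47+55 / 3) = 770022146 / 648895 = 1186.67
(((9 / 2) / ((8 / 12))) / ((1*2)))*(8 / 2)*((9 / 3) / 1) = 81 / 2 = 40.50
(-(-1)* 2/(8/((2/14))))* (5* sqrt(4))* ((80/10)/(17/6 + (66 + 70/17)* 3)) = 408/30443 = 0.01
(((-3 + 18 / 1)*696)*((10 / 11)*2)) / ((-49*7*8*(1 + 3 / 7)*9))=-290 / 539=-0.54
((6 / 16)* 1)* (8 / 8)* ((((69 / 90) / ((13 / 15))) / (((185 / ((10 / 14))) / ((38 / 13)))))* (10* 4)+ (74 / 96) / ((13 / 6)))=793257 / 2801344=0.28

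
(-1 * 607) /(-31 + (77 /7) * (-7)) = 607 /108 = 5.62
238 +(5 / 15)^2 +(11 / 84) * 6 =30101 / 126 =238.90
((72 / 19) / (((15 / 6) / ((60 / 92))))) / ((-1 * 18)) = -24 / 437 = -0.05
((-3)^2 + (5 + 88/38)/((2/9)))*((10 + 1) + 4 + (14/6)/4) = 653.27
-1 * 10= -10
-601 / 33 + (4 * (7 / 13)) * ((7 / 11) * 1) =-7225 / 429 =-16.84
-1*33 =-33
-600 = -600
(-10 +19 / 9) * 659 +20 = -46609 / 9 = -5178.78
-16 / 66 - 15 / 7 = -551 / 231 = -2.39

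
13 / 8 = 1.62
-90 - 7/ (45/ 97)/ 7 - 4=-4327/ 45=-96.16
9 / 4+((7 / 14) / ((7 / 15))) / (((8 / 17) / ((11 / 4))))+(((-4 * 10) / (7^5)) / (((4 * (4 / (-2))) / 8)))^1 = 9157573 / 1075648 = 8.51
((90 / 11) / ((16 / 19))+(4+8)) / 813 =0.03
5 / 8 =0.62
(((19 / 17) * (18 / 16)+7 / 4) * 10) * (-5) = -10225 / 68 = -150.37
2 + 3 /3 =3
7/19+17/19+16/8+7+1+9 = 385/19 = 20.26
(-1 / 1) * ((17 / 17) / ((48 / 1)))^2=-1 / 2304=-0.00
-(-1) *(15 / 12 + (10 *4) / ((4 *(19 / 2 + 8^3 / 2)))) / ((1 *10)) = 547 / 4248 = 0.13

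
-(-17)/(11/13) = 221/11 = 20.09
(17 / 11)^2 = 289 / 121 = 2.39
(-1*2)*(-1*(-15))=-30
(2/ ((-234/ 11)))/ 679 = -11/ 79443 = -0.00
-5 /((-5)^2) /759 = -1 /3795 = -0.00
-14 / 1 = -14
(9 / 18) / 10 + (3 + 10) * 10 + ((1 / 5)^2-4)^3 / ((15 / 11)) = 26409573 / 312500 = 84.51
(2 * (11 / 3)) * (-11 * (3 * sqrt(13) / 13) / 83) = -242 * sqrt(13) / 1079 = -0.81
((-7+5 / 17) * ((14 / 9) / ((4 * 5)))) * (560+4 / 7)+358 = 5578 / 85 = 65.62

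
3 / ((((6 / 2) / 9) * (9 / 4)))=4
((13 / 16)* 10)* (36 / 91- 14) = -110.54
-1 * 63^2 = -3969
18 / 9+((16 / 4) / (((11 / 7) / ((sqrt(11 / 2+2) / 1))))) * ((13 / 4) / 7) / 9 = 13 * sqrt(30) / 198+2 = 2.36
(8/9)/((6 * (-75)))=-4/2025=-0.00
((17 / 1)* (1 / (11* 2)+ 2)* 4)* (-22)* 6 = -18360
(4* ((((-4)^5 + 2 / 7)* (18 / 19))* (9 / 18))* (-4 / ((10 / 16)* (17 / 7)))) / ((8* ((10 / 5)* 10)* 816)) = 10749 / 274550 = 0.04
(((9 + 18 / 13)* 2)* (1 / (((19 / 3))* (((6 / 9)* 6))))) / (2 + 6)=405 / 3952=0.10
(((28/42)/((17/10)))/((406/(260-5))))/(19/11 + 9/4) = 88/1421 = 0.06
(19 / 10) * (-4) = -38 / 5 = -7.60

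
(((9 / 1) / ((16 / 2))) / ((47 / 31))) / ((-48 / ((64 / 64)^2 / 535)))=-93 / 3218560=-0.00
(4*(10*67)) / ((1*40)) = 67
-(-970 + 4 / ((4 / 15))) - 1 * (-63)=1018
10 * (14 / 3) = 140 / 3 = 46.67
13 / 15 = 0.87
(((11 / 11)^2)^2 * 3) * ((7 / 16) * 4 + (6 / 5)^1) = 177 / 20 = 8.85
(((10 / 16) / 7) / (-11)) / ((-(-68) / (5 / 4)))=-0.00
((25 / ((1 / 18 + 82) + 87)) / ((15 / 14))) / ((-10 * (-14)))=3 / 3043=0.00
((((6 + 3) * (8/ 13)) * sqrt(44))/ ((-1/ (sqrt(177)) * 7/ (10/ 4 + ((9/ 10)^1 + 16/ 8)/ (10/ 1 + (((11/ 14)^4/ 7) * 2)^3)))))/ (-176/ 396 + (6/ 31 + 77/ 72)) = -1345664124527003286976 * sqrt(1947)/ 249494833058927559285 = -237.99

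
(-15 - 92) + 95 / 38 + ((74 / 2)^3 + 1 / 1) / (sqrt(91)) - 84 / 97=-20441 / 194 + 50654*sqrt(91) / 91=5204.62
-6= -6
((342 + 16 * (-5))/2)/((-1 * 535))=-131/535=-0.24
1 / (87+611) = 1 / 698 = 0.00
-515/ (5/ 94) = -9682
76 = 76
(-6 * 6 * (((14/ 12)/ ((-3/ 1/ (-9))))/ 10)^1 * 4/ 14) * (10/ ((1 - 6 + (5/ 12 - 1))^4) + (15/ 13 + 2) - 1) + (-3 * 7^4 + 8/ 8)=-7209.79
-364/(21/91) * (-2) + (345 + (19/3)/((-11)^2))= 423466/121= 3499.72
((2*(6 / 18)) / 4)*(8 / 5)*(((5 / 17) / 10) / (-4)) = -1 / 510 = -0.00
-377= -377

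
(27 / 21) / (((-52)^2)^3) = 9 / 138394267648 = 0.00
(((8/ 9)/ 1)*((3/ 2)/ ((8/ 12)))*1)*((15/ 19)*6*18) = 3240/ 19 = 170.53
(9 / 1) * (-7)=-63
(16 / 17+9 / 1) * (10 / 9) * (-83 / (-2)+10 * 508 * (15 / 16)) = 8118760 / 153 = 53063.79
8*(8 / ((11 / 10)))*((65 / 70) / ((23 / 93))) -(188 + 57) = -47015 / 1771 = -26.55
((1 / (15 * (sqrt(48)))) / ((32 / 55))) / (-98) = -11 * sqrt(3) / 112896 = -0.00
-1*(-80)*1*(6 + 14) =1600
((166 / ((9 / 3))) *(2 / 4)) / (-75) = -83 / 225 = -0.37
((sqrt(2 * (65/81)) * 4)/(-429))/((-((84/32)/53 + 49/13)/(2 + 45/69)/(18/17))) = 0.01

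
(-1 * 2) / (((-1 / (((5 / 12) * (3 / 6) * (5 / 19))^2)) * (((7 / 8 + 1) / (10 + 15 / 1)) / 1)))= 3125 / 38988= 0.08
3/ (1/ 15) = 45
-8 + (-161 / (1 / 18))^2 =8398396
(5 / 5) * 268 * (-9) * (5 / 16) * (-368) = 277380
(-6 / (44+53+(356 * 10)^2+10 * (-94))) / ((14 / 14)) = -6 / 12672757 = -0.00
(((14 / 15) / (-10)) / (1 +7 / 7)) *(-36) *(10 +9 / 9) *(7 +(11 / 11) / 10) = 16401 / 125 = 131.21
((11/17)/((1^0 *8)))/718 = 11/97648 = 0.00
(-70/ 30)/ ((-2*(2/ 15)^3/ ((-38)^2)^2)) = 1026277875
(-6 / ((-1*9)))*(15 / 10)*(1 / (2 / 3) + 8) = 9.50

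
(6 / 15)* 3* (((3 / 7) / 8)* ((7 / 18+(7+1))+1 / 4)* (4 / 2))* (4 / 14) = 0.32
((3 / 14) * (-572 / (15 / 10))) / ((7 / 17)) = -9724 / 49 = -198.45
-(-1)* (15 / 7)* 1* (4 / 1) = 60 / 7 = 8.57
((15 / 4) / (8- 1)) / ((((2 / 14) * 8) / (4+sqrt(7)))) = 15 * sqrt(7) / 32+15 / 8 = 3.12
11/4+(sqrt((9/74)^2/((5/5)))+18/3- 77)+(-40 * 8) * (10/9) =-564347/1332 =-423.68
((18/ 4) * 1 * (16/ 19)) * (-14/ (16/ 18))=-1134/ 19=-59.68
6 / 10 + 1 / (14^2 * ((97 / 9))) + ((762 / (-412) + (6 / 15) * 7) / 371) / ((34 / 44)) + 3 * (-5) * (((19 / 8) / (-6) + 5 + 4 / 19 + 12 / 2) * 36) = -244690149335008 / 41903802605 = -5839.33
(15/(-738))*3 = -5/82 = -0.06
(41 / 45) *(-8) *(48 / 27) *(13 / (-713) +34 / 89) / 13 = -0.36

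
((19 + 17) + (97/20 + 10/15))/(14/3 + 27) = 2491/1900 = 1.31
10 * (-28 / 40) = -7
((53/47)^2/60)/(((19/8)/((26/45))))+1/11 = 29937173/311634675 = 0.10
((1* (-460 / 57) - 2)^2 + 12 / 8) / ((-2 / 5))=-3343495 / 12996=-257.27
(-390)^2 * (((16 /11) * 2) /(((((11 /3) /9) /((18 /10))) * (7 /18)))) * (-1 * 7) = -4257826560 /121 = -35188649.26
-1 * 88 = -88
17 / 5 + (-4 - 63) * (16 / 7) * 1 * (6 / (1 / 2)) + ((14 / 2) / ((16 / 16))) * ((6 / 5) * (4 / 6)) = -12801 / 7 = -1828.71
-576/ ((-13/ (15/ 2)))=4320/ 13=332.31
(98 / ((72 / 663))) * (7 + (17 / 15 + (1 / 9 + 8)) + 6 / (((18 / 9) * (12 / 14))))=19243133 / 1080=17817.72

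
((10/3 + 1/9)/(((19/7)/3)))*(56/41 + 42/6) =74431/2337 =31.85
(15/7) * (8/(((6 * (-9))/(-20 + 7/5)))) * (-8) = -992/21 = -47.24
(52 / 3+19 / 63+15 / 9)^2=372.55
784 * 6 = 4704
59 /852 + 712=606683 /852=712.07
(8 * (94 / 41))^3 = 425259008 / 68921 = 6170.24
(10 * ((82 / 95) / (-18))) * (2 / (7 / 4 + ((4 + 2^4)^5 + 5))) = -656 / 2188804617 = -0.00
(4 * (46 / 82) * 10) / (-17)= -1.32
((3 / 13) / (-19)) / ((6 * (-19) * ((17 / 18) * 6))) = 3 / 159562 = 0.00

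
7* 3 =21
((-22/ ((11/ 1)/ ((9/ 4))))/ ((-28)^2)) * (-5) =45/ 1568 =0.03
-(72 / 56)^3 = -729 / 343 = -2.13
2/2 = 1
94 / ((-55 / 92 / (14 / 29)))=-121072 / 1595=-75.91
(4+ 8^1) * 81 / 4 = 243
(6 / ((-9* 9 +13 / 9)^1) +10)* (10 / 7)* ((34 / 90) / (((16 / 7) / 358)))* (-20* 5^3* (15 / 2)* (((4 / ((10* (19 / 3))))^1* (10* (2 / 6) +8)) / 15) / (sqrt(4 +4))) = -265376.19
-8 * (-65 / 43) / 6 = 260 / 129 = 2.02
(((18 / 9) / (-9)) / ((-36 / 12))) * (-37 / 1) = -74 / 27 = -2.74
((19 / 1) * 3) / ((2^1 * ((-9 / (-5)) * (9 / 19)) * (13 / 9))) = 1805 / 78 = 23.14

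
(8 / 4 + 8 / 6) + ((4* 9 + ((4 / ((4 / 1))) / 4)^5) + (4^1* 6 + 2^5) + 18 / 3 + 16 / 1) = 117.33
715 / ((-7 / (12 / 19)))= -8580 / 133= -64.51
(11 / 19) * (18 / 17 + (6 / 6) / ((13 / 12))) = 4818 / 4199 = 1.15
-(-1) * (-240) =-240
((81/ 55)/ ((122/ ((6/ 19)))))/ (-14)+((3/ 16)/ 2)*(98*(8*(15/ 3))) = 163983891/ 446215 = 367.50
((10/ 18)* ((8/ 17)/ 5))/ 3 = 8/ 459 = 0.02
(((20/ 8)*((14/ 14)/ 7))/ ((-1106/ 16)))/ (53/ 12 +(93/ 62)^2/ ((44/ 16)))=-2640/ 2674861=-0.00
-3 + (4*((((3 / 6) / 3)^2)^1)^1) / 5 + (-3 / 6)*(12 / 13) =-2012 / 585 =-3.44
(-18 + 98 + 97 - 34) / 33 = 13 / 3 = 4.33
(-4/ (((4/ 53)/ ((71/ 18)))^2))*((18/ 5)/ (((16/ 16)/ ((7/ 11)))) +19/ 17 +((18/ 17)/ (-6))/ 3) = -410644901/ 11220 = -36599.37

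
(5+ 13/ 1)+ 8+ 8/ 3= 86/ 3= 28.67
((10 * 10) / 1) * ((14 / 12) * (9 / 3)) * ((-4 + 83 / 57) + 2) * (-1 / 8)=5425 / 228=23.79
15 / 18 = 5 / 6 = 0.83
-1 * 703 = -703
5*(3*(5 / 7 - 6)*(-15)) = 8325 / 7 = 1189.29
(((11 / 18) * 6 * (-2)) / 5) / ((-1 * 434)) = 11 / 3255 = 0.00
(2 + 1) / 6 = 1 / 2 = 0.50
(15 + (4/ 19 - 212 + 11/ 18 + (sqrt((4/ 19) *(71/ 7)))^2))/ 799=-464539/ 1912806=-0.24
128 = 128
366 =366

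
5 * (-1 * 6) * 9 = -270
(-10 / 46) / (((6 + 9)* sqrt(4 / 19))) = -sqrt(19) / 138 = -0.03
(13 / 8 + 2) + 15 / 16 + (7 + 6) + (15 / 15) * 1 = 297 / 16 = 18.56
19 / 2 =9.50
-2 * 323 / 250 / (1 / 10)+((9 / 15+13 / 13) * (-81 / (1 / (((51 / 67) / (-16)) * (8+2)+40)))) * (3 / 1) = -25783057 / 1675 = -15392.87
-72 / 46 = -36 / 23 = -1.57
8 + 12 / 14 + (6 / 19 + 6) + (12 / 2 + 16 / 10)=15144 / 665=22.77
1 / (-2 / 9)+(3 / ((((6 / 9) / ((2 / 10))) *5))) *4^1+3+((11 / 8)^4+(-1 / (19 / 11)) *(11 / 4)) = 1.20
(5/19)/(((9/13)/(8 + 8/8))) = 65/19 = 3.42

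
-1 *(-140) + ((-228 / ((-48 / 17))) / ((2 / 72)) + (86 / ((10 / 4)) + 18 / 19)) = 292823 / 95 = 3082.35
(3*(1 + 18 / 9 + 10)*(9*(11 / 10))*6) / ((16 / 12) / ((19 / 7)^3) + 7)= 238343391 / 727055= 327.82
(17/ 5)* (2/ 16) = 17/ 40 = 0.42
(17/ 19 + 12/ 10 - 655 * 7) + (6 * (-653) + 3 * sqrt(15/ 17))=-807586/ 95 + 3 * sqrt(255)/ 17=-8498.09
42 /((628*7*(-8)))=-3 /2512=-0.00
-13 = -13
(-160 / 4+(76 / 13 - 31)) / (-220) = 77 / 260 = 0.30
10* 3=30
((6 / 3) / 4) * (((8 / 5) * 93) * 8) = 2976 / 5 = 595.20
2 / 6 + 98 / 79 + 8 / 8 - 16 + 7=-1523 / 237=-6.43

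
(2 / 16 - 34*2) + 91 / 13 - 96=-1255 / 8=-156.88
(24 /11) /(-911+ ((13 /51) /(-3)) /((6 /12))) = -0.00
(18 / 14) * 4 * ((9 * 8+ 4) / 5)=2736 / 35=78.17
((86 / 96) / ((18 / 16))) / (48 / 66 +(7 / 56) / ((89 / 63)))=168388 / 172503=0.98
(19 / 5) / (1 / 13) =247 / 5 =49.40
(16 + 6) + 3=25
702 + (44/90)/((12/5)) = 37919/54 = 702.20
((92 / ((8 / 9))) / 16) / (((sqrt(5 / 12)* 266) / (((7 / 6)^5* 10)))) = 55223* sqrt(15) / 262656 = 0.81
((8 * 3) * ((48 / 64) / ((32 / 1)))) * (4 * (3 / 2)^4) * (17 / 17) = 729 / 64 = 11.39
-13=-13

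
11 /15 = 0.73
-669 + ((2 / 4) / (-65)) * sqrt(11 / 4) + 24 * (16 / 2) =-477 - sqrt(11) / 260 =-477.01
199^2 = 39601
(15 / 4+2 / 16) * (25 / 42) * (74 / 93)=925 / 504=1.84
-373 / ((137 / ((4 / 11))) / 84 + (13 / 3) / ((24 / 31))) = -375984 / 10163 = -37.00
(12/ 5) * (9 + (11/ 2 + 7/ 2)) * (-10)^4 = 432000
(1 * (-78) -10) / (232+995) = -88 / 1227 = -0.07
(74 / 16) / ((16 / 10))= 2.89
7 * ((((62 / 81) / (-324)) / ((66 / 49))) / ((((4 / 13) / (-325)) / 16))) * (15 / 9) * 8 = 1796977000 / 649539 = 2766.54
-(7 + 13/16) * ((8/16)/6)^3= -125/27648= -0.00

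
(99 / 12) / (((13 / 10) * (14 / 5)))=825 / 364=2.27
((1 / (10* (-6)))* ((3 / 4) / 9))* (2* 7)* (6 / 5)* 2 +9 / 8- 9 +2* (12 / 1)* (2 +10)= 168047 / 600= 280.08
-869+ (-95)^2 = 8156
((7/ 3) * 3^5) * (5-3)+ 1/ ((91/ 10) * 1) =103204/ 91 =1134.11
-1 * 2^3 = -8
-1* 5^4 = -625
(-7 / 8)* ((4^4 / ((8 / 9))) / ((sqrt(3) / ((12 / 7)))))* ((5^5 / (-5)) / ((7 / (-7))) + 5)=-90720* sqrt(3)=-157131.65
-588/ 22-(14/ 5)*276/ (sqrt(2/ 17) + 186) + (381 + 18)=1932*sqrt(34)/ 1470325 + 5953782051/ 16173575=368.13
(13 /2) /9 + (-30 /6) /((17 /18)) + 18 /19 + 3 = -3631 /5814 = -0.62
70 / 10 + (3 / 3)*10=17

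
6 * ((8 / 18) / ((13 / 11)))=88 / 39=2.26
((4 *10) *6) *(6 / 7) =1440 / 7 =205.71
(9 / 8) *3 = 27 / 8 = 3.38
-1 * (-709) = 709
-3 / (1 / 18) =-54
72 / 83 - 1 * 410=-33958 / 83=-409.13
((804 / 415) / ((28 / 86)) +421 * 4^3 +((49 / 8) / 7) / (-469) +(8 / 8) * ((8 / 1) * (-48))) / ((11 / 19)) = 785940836629 / 17127880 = 45886.64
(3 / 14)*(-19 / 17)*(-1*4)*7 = 114 / 17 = 6.71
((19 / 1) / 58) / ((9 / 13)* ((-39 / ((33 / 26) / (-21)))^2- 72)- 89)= 29887 / 26286529798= 0.00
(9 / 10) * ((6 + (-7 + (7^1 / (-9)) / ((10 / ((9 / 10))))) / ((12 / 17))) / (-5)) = 14457 / 20000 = 0.72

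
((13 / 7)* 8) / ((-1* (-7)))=104 / 49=2.12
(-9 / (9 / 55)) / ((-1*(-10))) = -5.50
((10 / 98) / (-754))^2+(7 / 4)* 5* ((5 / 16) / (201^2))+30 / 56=472753830184255 / 882362310613056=0.54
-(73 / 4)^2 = -5329 / 16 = -333.06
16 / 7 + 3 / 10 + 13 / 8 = 1179 / 280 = 4.21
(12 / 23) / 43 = 0.01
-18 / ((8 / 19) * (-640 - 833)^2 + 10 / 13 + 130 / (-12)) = -26676 / 1353895981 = -0.00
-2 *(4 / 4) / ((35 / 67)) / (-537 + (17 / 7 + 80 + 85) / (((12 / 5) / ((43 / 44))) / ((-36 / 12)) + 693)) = 19941746 / 2795793205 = 0.01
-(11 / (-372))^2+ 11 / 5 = 1521619 / 691920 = 2.20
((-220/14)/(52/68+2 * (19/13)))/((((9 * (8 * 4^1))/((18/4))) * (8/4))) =-2431/73024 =-0.03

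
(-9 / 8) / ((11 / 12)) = -27 / 22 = -1.23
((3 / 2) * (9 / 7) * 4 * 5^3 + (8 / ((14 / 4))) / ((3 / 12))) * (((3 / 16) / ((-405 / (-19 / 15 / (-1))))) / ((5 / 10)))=-64733 / 56700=-1.14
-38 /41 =-0.93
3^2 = 9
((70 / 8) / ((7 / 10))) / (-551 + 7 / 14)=-0.02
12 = 12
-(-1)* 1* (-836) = -836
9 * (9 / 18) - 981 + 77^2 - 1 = 9903 / 2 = 4951.50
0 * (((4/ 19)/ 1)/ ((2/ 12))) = 0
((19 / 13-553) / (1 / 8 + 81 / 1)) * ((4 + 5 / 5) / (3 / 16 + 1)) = -4588800 / 160303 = -28.63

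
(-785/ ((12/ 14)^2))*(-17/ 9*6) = 653905/ 54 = 12109.35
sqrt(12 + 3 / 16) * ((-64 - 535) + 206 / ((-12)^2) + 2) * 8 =-42881 * sqrt(195) / 36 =-16633.35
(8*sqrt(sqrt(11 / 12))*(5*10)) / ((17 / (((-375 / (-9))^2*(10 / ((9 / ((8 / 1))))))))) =250000000*11^(1 / 4)*sqrt(2)*3^(3 / 4) / 4131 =355294.86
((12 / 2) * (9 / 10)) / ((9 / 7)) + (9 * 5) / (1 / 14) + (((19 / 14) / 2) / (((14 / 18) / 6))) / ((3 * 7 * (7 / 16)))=7620411 / 12005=634.77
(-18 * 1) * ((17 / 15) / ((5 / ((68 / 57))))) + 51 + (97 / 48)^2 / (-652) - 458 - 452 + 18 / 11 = -6767732048681 / 7849036800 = -862.24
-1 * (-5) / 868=0.01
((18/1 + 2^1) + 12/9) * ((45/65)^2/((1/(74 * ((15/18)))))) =106560/169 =630.53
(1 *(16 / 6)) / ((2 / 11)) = 44 / 3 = 14.67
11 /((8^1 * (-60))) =-11 /480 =-0.02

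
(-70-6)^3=-438976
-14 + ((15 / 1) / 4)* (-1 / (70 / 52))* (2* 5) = -293 / 7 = -41.86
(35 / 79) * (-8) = -280 / 79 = -3.54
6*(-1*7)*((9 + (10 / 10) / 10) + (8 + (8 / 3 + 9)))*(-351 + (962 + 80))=-4174331 / 5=-834866.20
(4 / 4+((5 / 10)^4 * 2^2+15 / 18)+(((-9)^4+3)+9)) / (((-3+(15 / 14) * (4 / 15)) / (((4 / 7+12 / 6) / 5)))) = -236703 / 190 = -1245.81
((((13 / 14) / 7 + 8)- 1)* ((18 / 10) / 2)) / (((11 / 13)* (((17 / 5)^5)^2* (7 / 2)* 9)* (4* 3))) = 5916015625 / 60850759891152616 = 0.00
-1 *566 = -566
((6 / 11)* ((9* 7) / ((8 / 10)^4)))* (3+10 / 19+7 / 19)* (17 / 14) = 10614375 / 26752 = 396.77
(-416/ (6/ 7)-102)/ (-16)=36.71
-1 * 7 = -7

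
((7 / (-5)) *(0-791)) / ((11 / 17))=1711.44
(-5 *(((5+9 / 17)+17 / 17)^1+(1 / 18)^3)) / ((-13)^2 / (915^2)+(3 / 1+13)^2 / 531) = -67.69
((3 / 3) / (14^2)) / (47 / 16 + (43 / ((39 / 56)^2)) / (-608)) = 115596 / 63250621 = 0.00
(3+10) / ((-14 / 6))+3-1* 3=-39 / 7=-5.57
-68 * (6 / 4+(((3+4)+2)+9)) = -1326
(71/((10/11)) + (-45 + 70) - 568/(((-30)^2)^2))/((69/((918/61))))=177459668/7891875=22.49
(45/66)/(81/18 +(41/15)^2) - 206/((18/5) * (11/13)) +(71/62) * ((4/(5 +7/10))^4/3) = -3925329205954430/58173076466901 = -67.48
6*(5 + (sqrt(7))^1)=6*sqrt(7) + 30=45.87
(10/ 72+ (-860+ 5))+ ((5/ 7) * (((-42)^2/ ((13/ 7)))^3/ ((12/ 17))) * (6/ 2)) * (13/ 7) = 29393759788145/ 6084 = 4831321464.19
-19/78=-0.24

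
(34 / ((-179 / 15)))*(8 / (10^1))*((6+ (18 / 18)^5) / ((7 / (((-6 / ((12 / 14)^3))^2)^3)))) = -27683031164477633 / 16235168256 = -1705127.46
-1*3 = -3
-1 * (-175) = 175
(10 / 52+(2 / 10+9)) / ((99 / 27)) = 333 / 130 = 2.56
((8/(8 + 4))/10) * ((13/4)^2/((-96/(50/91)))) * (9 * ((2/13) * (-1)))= 5/896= 0.01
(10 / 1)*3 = 30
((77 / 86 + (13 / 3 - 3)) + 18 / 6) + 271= 71267 / 258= 276.23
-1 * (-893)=893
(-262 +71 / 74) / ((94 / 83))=-34113 / 148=-230.49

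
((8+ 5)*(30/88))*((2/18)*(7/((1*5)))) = 91/132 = 0.69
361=361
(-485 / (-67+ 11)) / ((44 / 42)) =1455 / 176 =8.27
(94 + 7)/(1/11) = 1111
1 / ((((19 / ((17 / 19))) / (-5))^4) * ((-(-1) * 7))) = 0.00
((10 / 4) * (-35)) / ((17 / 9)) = -1575 / 34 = -46.32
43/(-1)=-43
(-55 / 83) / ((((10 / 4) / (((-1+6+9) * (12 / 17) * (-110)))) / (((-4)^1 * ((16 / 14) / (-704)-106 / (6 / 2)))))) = 57463120 / 1411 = 40725.10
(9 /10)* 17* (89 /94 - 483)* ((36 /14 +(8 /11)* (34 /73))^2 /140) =-463782826792449 /1039496588900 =-446.16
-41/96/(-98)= 0.00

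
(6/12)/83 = 0.01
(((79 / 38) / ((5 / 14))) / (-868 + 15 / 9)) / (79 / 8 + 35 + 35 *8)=-13272 / 641706095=-0.00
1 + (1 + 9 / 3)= 5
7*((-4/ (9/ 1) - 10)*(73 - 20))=-34874/ 9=-3874.89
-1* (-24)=24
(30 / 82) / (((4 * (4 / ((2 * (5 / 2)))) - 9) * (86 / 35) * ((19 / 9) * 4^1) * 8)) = -23625 / 62170432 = -0.00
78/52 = 3/2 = 1.50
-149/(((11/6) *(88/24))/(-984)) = 2639088/121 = 21810.64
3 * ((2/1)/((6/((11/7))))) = 11/7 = 1.57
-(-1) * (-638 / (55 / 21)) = -1218 / 5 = -243.60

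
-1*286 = -286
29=29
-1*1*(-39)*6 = 234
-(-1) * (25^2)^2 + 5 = 390630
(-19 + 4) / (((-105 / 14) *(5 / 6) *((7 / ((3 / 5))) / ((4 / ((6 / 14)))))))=48 / 25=1.92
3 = 3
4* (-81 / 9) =-36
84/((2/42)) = 1764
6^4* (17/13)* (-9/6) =-33048/13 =-2542.15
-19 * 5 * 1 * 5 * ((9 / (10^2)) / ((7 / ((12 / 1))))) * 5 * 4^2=-41040 / 7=-5862.86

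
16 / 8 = 2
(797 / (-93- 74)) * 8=-6376 / 167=-38.18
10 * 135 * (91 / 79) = 122850 / 79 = 1555.06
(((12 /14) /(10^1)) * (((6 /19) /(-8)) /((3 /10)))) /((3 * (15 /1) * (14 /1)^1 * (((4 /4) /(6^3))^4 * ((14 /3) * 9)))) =-30233088 /32585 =-927.82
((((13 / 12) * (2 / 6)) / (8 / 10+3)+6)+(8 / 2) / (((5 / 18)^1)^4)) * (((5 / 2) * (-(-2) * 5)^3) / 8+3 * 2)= 184615315157 / 855000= 215924.35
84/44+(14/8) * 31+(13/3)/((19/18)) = 50381/836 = 60.26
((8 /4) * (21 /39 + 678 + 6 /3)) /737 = 17694 /9581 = 1.85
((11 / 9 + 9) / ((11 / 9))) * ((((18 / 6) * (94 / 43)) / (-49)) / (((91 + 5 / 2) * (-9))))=17296 / 13002297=0.00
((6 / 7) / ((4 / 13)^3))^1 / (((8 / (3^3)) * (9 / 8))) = 19773 / 224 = 88.27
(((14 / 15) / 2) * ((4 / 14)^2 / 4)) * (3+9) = 4 / 35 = 0.11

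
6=6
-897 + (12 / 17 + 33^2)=3276 / 17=192.71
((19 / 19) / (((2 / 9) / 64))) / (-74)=-144 / 37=-3.89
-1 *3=-3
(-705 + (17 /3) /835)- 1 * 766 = -3684838 /2505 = -1470.99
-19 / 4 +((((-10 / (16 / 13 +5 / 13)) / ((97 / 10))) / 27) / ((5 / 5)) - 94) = -21729805 / 219996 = -98.77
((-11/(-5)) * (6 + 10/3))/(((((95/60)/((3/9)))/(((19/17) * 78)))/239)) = 90066.45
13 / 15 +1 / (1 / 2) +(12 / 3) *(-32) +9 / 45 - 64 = -188.93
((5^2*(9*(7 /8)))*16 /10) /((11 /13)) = 372.27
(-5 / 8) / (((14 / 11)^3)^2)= -8857805 / 60236288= -0.15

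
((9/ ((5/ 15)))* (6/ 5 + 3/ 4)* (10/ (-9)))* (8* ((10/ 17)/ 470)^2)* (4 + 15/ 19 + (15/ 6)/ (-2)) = -31473/ 12129619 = -0.00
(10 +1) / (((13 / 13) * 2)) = 11 / 2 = 5.50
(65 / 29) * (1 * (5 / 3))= 325 / 87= 3.74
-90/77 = -1.17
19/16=1.19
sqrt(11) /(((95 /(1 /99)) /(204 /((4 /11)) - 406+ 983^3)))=949862242 * sqrt(11) /9405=334964.03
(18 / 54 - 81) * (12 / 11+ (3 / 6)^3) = -1177 / 12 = -98.08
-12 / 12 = -1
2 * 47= 94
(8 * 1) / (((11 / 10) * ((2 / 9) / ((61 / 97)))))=21960 / 1067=20.58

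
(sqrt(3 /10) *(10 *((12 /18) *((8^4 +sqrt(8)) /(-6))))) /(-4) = sqrt(30) *(sqrt(2) +2048) /18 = 623.62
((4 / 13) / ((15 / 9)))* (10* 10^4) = 18461.54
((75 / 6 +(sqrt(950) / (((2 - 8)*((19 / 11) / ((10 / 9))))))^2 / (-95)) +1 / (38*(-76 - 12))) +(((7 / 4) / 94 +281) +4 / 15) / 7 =4005325289899 / 76192688880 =52.57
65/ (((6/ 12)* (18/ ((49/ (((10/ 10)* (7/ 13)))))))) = 5915/ 9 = 657.22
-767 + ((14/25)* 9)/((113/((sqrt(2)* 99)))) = -767 + 12474* sqrt(2)/2825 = -760.76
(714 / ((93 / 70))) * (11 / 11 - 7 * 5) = -566440 / 31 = -18272.26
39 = 39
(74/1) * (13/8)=481/4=120.25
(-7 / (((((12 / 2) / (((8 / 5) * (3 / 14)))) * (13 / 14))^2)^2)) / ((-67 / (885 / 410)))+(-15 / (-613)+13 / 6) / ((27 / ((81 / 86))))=395195160651737 / 5170124572632500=0.08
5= 5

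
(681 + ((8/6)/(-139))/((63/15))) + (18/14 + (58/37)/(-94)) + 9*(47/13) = 141509630432/197969499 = 714.81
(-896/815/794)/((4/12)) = -1344/323555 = -0.00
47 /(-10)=-47 /10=-4.70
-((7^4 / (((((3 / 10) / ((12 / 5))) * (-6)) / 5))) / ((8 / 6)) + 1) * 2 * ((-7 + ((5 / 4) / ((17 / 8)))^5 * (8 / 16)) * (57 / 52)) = -183288.50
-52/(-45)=52/45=1.16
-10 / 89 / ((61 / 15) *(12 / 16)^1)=-200 / 5429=-0.04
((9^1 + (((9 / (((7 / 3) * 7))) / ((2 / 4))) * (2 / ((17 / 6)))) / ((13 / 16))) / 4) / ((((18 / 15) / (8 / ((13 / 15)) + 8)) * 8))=179715 / 40222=4.47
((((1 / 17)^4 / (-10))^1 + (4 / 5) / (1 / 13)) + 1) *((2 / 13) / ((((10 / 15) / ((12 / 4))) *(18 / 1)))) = 9521393 / 21715460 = 0.44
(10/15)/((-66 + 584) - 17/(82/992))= 0.00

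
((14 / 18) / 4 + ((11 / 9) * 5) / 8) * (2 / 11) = 23 / 132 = 0.17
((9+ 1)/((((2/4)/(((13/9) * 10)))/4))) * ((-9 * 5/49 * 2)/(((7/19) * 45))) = -395200/3087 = -128.02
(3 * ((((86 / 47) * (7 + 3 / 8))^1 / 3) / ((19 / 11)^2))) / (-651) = -0.01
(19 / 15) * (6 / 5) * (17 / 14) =323 / 175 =1.85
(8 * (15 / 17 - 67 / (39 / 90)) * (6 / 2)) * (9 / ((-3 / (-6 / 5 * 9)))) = -26418960 / 221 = -119542.81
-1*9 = -9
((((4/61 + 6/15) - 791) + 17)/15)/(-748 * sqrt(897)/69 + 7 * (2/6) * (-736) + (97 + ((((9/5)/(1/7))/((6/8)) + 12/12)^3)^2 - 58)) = -316013571808537295000/194901168964064874401024237 - 107711269531250 * sqrt(897)/194901168964064874401024237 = -0.00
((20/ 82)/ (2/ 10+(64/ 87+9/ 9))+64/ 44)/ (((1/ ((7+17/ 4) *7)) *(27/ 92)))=241581305/ 569613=424.11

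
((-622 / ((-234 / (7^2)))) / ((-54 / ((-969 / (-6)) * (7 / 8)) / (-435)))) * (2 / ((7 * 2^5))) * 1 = 713718565 / 539136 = 1323.82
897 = 897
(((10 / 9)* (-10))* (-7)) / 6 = 350 / 27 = 12.96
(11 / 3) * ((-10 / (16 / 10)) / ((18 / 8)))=-275 / 27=-10.19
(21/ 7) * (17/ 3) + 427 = 444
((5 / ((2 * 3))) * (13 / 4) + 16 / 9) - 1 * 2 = 179 / 72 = 2.49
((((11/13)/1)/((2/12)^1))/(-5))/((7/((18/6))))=-198/455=-0.44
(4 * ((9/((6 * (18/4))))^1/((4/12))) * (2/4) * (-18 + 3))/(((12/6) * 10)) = -3/2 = -1.50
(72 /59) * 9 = 648 /59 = 10.98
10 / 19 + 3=67 / 19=3.53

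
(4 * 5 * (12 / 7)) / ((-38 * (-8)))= 15 / 133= 0.11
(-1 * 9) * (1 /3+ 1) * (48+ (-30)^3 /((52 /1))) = 73512 /13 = 5654.77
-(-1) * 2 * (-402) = -804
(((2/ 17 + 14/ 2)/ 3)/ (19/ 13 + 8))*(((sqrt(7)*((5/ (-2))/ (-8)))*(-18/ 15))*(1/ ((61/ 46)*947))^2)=-832117*sqrt(7)/ 13955443940598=-0.00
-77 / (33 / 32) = -224 / 3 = -74.67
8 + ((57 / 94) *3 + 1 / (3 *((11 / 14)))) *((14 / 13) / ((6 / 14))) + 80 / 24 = 1026533 / 60489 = 16.97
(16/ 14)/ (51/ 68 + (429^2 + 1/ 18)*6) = 96/ 92756755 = 0.00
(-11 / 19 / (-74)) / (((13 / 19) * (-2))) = -11 / 1924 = -0.01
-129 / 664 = -0.19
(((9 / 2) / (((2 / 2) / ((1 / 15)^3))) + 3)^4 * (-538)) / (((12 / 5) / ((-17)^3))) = 33931341031998319597 / 379687500000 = 89366494.90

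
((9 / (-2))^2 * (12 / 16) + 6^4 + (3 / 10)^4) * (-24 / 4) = -9833967 / 1250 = -7867.17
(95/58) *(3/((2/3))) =855/116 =7.37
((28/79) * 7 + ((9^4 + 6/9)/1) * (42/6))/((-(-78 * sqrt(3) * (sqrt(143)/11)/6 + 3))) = 119750323/512868 + 141523109 * sqrt(429)/1538604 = 2138.64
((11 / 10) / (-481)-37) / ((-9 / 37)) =59327 / 390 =152.12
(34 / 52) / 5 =17 / 130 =0.13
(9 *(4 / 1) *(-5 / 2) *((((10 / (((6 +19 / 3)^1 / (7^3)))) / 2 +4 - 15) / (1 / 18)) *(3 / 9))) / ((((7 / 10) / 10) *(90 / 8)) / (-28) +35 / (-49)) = 5731084800 / 61531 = 93141.42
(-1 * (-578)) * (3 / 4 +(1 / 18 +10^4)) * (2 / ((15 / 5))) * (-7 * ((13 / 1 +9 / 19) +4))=-241808437444 / 513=-471361476.50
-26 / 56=-13 / 28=-0.46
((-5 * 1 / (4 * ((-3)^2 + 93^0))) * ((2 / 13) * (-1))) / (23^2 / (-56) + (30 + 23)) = 14 / 31707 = 0.00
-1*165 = -165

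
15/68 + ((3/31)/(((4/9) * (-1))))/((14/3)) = 5133/29512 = 0.17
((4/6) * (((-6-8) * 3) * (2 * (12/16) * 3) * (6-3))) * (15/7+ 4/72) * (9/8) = -7479/8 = -934.88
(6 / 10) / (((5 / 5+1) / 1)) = 3 / 10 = 0.30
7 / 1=7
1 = 1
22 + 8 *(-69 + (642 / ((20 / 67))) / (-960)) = -219169 / 400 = -547.92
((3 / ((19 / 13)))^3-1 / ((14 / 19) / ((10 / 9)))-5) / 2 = 924907 / 864234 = 1.07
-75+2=-73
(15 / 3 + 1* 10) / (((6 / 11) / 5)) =275 / 2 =137.50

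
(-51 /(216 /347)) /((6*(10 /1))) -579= -2507179 /4320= -580.37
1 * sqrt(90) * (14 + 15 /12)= 183 * sqrt(10) /4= 144.67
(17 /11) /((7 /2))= 34 /77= 0.44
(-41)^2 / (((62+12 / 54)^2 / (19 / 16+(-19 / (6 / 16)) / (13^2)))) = 326831787 / 847974400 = 0.39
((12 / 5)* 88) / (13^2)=1056 / 845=1.25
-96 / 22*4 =-192 / 11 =-17.45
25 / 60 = 0.42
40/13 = 3.08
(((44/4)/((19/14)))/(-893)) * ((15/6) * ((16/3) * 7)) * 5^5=-134750000/50901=-2647.30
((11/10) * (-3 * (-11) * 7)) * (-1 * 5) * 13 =-33033/2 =-16516.50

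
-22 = -22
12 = 12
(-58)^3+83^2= -188223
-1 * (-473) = 473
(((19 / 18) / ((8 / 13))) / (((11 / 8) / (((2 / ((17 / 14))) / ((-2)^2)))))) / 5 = 1729 / 16830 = 0.10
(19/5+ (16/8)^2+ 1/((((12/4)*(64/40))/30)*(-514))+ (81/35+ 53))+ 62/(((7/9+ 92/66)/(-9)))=-599787217/3094280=-193.84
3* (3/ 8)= 9/ 8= 1.12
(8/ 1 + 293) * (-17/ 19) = -5117/ 19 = -269.32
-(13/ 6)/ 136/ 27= -13/ 22032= -0.00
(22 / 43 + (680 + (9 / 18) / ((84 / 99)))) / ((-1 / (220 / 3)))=-30068335 / 602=-49947.40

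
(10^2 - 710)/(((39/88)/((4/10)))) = -21472/39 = -550.56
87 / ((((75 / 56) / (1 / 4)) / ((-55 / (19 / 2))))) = -8932 / 95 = -94.02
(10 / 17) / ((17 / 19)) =0.66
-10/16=-5/8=-0.62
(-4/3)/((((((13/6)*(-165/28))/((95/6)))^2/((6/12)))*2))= -283024/552123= -0.51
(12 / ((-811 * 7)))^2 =144 / 32228329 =0.00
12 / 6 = 2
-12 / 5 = -2.40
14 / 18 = 7 / 9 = 0.78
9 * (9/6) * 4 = 54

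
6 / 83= 0.07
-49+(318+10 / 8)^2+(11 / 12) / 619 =3026807909 / 29712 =101871.56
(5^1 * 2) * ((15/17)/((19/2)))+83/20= 32809/6460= 5.08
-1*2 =-2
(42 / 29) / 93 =0.02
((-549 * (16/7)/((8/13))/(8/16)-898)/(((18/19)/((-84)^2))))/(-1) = 37063376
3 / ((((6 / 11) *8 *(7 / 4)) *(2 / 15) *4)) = 165 / 224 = 0.74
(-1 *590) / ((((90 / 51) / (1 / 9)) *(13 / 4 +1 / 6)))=-4012 / 369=-10.87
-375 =-375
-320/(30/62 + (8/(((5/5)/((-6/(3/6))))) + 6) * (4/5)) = 9920/2217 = 4.47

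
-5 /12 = -0.42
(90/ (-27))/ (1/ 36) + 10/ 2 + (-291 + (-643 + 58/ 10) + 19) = -5121/ 5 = -1024.20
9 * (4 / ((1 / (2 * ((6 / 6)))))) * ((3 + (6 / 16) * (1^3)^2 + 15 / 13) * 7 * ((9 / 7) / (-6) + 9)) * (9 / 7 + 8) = 2606985 / 14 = 186213.21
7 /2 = 3.50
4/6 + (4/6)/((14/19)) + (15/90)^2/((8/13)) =3259/2016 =1.62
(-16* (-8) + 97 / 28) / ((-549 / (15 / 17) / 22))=-67485 / 14518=-4.65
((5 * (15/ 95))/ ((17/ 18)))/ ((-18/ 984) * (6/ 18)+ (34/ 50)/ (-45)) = -49815000/ 1263899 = -39.41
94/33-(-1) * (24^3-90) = 453316/33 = 13736.85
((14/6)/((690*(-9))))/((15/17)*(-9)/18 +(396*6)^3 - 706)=-119/4248161926575975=-0.00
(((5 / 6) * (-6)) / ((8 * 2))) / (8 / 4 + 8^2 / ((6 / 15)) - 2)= -0.00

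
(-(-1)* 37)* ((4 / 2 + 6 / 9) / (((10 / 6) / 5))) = 296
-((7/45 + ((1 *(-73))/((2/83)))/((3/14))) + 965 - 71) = 595958/45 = 13243.51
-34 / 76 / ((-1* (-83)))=-0.01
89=89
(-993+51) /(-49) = 942 /49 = 19.22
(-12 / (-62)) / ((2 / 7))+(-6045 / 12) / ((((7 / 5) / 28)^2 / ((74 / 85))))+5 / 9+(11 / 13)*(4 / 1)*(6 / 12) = -10816259030 / 61659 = -175420.60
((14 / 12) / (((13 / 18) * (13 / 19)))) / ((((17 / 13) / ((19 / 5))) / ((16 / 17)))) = 121296 / 18785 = 6.46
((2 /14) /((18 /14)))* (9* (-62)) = -62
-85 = -85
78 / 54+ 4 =5.44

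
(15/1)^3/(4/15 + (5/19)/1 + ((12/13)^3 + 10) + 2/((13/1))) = 2113239375/7182007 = 294.24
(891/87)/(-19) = -297/551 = -0.54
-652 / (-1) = 652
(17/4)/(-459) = -0.01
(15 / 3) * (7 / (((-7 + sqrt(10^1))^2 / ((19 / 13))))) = 3.47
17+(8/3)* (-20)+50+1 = 44/3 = 14.67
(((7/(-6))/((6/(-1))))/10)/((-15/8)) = -7/675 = -0.01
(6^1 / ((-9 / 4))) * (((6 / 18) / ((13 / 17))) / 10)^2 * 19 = -0.10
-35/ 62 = -0.56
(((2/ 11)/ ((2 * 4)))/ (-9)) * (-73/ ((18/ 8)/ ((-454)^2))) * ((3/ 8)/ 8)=3761617/ 4752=791.59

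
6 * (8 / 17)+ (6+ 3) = 201 / 17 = 11.82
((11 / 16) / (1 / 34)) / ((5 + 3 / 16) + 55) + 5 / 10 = 1711 / 1926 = 0.89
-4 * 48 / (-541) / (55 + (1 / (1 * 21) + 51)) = 4032 / 1204807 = 0.00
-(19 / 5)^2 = -14.44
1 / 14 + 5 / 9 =79 / 126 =0.63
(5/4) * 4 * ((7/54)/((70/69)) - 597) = -107437/36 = -2984.36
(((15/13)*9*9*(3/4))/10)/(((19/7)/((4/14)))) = 729/988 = 0.74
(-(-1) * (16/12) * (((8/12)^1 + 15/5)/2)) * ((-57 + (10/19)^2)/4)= -225247/6498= -34.66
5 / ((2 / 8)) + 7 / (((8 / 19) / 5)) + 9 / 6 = 837 / 8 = 104.62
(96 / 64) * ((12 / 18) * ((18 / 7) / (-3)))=-6 / 7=-0.86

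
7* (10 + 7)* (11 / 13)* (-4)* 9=-47124 / 13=-3624.92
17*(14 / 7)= 34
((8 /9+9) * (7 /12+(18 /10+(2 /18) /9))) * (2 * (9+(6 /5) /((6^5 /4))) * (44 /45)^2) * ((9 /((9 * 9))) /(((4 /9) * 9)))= 609405444109 /53808401250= 11.33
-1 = -1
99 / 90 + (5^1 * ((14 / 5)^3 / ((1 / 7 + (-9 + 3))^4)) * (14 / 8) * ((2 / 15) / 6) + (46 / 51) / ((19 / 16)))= 1.86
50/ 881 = 0.06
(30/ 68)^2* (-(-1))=225/ 1156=0.19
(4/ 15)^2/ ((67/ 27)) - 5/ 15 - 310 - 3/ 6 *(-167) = -2279387/ 10050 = -226.80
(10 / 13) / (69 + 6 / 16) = 16 / 1443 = 0.01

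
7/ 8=0.88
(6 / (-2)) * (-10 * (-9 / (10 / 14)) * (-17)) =6426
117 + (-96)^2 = 9333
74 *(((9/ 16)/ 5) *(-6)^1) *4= -999/ 5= -199.80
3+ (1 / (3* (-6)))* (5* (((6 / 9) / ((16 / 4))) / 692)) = 224203 / 74736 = 3.00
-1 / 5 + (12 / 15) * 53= 42.20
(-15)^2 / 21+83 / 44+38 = 15585 / 308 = 50.60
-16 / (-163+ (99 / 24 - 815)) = 128 / 7791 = 0.02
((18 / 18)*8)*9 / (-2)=-36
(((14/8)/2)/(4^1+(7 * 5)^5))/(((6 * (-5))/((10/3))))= -7/3781575288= -0.00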